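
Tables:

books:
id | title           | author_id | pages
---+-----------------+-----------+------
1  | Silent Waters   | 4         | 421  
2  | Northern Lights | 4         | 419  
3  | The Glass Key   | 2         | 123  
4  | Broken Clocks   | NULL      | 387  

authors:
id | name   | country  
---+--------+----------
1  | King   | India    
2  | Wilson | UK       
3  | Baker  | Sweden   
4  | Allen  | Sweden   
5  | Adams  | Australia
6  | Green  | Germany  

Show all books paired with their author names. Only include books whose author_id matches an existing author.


INNER JOIN keeps only books rows whose author_id matches an id in authors. Walk through each book:
  - book 1 (Silent Waters): author_id=4 -> matches Allen
  - book 2 (Northern Lights): author_id=4 -> matches Allen
  - book 3 (The Glass Key): author_id=2 -> matches Wilson
  - book 4 (Broken Clocks): author_id=NULL, no match -> dropped
So 1 of 4 rows is dropped.

SQL:
SELECT a.title, b.name AS author
FROM books a
INNER JOIN authors b ON a.author_id = b.id

Result:
title           | author
----------------+-------
Silent Waters   | Allen 
Northern Lights | Allen 
The Glass Key   | Wilson


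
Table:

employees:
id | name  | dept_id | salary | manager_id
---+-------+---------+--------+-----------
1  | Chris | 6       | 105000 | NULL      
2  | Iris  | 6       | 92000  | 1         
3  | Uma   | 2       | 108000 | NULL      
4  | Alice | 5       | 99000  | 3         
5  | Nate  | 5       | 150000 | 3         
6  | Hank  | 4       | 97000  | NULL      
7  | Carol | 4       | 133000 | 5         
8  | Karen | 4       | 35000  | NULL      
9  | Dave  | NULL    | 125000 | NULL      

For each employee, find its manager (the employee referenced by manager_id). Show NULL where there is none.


This is a self-join: employees is joined to a second copy of itself, matching each row's manager_id to another row's id. Use LEFT JOIN so rows with manager_id=NULL are kept.
  - employee 1 (Chris): manager_id=NULL -> NULL
  - employee 2 (Iris): manager_id=1 -> Chris
  - employee 3 (Uma): manager_id=NULL -> NULL
  - employee 4 (Alice): manager_id=3 -> Uma
  - employee 5 (Nate): manager_id=3 -> Uma
  - employee 6 (Hank): manager_id=NULL -> NULL
  - employee 7 (Carol): manager_id=5 -> Nate
  - employee 8 (Karen): manager_id=NULL -> NULL
  - employee 9 (Dave): manager_id=NULL -> NULL

SQL:
SELECT a.name AS item, b.name AS manager
FROM employees a
LEFT JOIN employees b ON a.manager_id = b.id

Result:
item  | manager
------+--------
Chris | NULL   
Iris  | Chris  
Uma   | NULL   
Alice | Uma    
Nate  | Uma    
Hank  | NULL   
Carol | Nate   
Karen | NULL   
Dave  | NULL   


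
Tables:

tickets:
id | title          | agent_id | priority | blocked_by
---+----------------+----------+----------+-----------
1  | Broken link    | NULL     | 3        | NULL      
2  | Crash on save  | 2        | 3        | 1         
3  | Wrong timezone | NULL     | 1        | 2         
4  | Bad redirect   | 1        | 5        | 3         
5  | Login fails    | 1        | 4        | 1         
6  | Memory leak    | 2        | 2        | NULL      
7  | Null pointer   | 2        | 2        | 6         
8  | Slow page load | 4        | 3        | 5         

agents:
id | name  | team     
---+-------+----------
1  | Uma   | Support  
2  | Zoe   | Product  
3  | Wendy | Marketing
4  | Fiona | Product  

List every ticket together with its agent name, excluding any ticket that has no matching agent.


INNER JOIN keeps only tickets rows whose agent_id matches an id in agents. Walk through each ticket:
  - ticket 1 (Broken link): agent_id=NULL, no match -> dropped
  - ticket 2 (Crash on save): agent_id=2 -> matches Zoe
  - ticket 3 (Wrong timezone): agent_id=NULL, no match -> dropped
  - ticket 4 (Bad redirect): agent_id=1 -> matches Uma
  - ticket 5 (Login fails): agent_id=1 -> matches Uma
  - ticket 6 (Memory leak): agent_id=2 -> matches Zoe
  - ticket 7 (Null pointer): agent_id=2 -> matches Zoe
  - ticket 8 (Slow page load): agent_id=4 -> matches Fiona
So 2 of 8 rows are dropped.

SQL:
SELECT a.title, b.name AS agent
FROM tickets a
INNER JOIN agents b ON a.agent_id = b.id

Result:
title          | agent
---------------+------
Crash on save  | Zoe  
Bad redirect   | Uma  
Login fails    | Uma  
Memory leak    | Zoe  
Null pointer   | Zoe  
Slow page load | Fiona


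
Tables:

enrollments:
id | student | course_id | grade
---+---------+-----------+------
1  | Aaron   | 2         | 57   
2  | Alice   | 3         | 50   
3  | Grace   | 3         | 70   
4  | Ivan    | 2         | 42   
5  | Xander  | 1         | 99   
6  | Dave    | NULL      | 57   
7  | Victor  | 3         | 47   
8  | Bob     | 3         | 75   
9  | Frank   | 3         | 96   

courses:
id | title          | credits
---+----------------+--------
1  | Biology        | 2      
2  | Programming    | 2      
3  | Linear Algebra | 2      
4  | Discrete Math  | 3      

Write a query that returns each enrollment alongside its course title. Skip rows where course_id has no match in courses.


INNER JOIN keeps only enrollments rows whose course_id matches an id in courses. Walk through each enrollment:
  - enrollment 1 (Aaron): course_id=2 -> matches Programming
  - enrollment 2 (Alice): course_id=3 -> matches Linear Algebra
  - enrollment 3 (Grace): course_id=3 -> matches Linear Algebra
  - enrollment 4 (Ivan): course_id=2 -> matches Programming
  - enrollment 5 (Xander): course_id=1 -> matches Biology
  - enrollment 6 (Dave): course_id=NULL, no match -> dropped
  - enrollment 7 (Victor): course_id=3 -> matches Linear Algebra
  - enrollment 8 (Bob): course_id=3 -> matches Linear Algebra
  - enrollment 9 (Frank): course_id=3 -> matches Linear Algebra
So 1 of 9 rows is dropped.

SQL:
SELECT a.student, b.title AS course
FROM enrollments a
INNER JOIN courses b ON a.course_id = b.id

Result:
student | course        
--------+---------------
Aaron   | Programming   
Alice   | Linear Algebra
Grace   | Linear Algebra
Ivan    | Programming   
Xander  | Biology       
Victor  | Linear Algebra
Bob     | Linear Algebra
Frank   | Linear Algebra


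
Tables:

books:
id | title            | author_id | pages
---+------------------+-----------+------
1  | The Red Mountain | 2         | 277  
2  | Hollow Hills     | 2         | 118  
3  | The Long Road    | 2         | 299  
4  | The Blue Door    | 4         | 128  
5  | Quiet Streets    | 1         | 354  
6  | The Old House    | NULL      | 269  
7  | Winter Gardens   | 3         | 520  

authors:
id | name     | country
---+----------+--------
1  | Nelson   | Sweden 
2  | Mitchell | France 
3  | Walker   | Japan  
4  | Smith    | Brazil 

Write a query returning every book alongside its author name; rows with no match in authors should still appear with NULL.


LEFT JOIN keeps every row from books (the left table); where author_id has no match in authors, the author columns become NULL. Walk through each book:
  - book 1 (The Red Mountain): author_id=2 -> matches Mitchell
  - book 2 (Hollow Hills): author_id=2 -> matches Mitchell
  - book 3 (The Long Road): author_id=2 -> matches Mitchell
  - book 4 (The Blue Door): author_id=4 -> matches Smith
  - book 5 (Quiet Streets): author_id=1 -> matches Nelson
  - book 6 (The Old House): author_id=NULL, no match -> kept with NULL
  - book 7 (Winter Gardens): author_id=3 -> matches Walker
All 7 rows appear; 1 has NULL author.

SQL:
SELECT a.title, b.name AS author
FROM books a
LEFT JOIN authors b ON a.author_id = b.id

Result:
title            | author  
-----------------+---------
The Red Mountain | Mitchell
Hollow Hills     | Mitchell
The Long Road    | Mitchell
The Blue Door    | Smith   
Quiet Streets    | Nelson  
The Old House    | NULL    
Winter Gardens   | Walker  


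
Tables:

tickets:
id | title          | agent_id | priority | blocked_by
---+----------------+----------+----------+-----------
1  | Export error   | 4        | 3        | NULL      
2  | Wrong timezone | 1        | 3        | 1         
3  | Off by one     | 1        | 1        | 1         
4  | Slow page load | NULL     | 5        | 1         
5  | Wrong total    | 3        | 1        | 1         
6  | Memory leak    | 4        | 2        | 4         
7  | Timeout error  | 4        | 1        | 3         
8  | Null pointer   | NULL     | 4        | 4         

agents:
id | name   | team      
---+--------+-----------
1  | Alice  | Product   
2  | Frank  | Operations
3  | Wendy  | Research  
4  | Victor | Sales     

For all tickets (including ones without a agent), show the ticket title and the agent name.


LEFT JOIN keeps every row from tickets (the left table); where agent_id has no match in agents, the agent columns become NULL. Walk through each ticket:
  - ticket 1 (Export error): agent_id=4 -> matches Victor
  - ticket 2 (Wrong timezone): agent_id=1 -> matches Alice
  - ticket 3 (Off by one): agent_id=1 -> matches Alice
  - ticket 4 (Slow page load): agent_id=NULL, no match -> kept with NULL
  - ticket 5 (Wrong total): agent_id=3 -> matches Wendy
  - ticket 6 (Memory leak): agent_id=4 -> matches Victor
  - ticket 7 (Timeout error): agent_id=4 -> matches Victor
  - ticket 8 (Null pointer): agent_id=NULL, no match -> kept with NULL
All 8 rows appear; 2 have NULL agent.

SQL:
SELECT a.title, b.name AS agent
FROM tickets a
LEFT JOIN agents b ON a.agent_id = b.id

Result:
title          | agent 
---------------+-------
Export error   | Victor
Wrong timezone | Alice 
Off by one     | Alice 
Slow page load | NULL  
Wrong total    | Wendy 
Memory leak    | Victor
Timeout error  | Victor
Null pointer   | NULL  


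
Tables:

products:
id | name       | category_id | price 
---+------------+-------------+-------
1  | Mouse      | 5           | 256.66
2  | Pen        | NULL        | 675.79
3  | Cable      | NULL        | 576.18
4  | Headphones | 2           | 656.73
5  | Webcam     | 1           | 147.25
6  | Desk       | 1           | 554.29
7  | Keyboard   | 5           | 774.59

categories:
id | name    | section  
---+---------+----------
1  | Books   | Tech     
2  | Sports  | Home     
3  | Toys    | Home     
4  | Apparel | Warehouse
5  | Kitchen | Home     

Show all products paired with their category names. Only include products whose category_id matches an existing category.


INNER JOIN keeps only products rows whose category_id matches an id in categories. Walk through each product:
  - product 1 (Mouse): category_id=5 -> matches Kitchen
  - product 2 (Pen): category_id=NULL, no match -> dropped
  - product 3 (Cable): category_id=NULL, no match -> dropped
  - product 4 (Headphones): category_id=2 -> matches Sports
  - product 5 (Webcam): category_id=1 -> matches Books
  - product 6 (Desk): category_id=1 -> matches Books
  - product 7 (Keyboard): category_id=5 -> matches Kitchen
So 2 of 7 rows are dropped.

SQL:
SELECT a.name, b.name AS category
FROM products a
INNER JOIN categories b ON a.category_id = b.id

Result:
name       | category
-----------+---------
Mouse      | Kitchen 
Headphones | Sports  
Webcam     | Books   
Desk       | Books   
Keyboard   | Kitchen 


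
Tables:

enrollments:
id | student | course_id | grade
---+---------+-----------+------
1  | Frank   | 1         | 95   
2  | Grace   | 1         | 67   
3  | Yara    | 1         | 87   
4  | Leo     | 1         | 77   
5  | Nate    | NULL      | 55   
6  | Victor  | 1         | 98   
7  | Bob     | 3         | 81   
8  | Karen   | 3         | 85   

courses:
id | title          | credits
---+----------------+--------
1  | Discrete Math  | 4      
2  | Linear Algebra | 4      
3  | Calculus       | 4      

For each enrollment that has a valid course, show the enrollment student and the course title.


INNER JOIN keeps only enrollments rows whose course_id matches an id in courses. Walk through each enrollment:
  - enrollment 1 (Frank): course_id=1 -> matches Discrete Math
  - enrollment 2 (Grace): course_id=1 -> matches Discrete Math
  - enrollment 3 (Yara): course_id=1 -> matches Discrete Math
  - enrollment 4 (Leo): course_id=1 -> matches Discrete Math
  - enrollment 5 (Nate): course_id=NULL, no match -> dropped
  - enrollment 6 (Victor): course_id=1 -> matches Discrete Math
  - enrollment 7 (Bob): course_id=3 -> matches Calculus
  - enrollment 8 (Karen): course_id=3 -> matches Calculus
So 1 of 8 rows is dropped.

SQL:
SELECT a.student, b.title AS course
FROM enrollments a
INNER JOIN courses b ON a.course_id = b.id

Result:
student | course       
--------+--------------
Frank   | Discrete Math
Grace   | Discrete Math
Yara    | Discrete Math
Leo     | Discrete Math
Victor  | Discrete Math
Bob     | Calculus     
Karen   | Calculus     


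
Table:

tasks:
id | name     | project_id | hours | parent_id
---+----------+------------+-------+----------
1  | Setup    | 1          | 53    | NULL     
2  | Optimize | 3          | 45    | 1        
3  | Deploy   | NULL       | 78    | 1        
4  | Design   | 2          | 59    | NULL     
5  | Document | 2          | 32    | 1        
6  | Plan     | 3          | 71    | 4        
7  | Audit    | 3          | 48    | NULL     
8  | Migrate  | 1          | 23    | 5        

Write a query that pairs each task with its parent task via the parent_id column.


This is a self-join: tasks is joined to a second copy of itself, matching each row's parent_id to another row's id. Use LEFT JOIN so rows with parent_id=NULL are kept.
  - task 1 (Setup): parent_id=NULL -> NULL
  - task 2 (Optimize): parent_id=1 -> Setup
  - task 3 (Deploy): parent_id=1 -> Setup
  - task 4 (Design): parent_id=NULL -> NULL
  - task 5 (Document): parent_id=1 -> Setup
  - task 6 (Plan): parent_id=4 -> Design
  - task 7 (Audit): parent_id=NULL -> NULL
  - task 8 (Migrate): parent_id=5 -> Document

SQL:
SELECT a.name AS item, b.name AS parent
FROM tasks a
LEFT JOIN tasks b ON a.parent_id = b.id

Result:
item     | parent  
---------+---------
Setup    | NULL    
Optimize | Setup   
Deploy   | Setup   
Design   | NULL    
Document | Setup   
Plan     | Design  
Audit    | NULL    
Migrate  | Document


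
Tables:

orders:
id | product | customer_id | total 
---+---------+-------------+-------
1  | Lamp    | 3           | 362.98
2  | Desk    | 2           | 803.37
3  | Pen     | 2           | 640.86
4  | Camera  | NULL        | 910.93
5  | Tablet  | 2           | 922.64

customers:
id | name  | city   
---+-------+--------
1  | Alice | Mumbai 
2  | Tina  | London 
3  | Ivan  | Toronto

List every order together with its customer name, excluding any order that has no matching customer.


INNER JOIN keeps only orders rows whose customer_id matches an id in customers. Walk through each order:
  - order 1 (Lamp): customer_id=3 -> matches Ivan
  - order 2 (Desk): customer_id=2 -> matches Tina
  - order 3 (Pen): customer_id=2 -> matches Tina
  - order 4 (Camera): customer_id=NULL, no match -> dropped
  - order 5 (Tablet): customer_id=2 -> matches Tina
So 1 of 5 rows is dropped.

SQL:
SELECT a.product, b.name AS customer
FROM orders a
INNER JOIN customers b ON a.customer_id = b.id

Result:
product | customer
--------+---------
Lamp    | Ivan    
Desk    | Tina    
Pen     | Tina    
Tablet  | Tina    


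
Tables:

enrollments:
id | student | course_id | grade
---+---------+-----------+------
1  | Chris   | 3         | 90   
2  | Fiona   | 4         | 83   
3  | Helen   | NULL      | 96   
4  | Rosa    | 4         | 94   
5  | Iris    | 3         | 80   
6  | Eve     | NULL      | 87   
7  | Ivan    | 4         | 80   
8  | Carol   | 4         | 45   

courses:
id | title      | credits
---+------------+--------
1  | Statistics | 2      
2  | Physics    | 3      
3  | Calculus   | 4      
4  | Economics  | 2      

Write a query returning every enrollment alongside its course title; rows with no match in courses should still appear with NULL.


LEFT JOIN keeps every row from enrollments (the left table); where course_id has no match in courses, the course columns become NULL. Walk through each enrollment:
  - enrollment 1 (Chris): course_id=3 -> matches Calculus
  - enrollment 2 (Fiona): course_id=4 -> matches Economics
  - enrollment 3 (Helen): course_id=NULL, no match -> kept with NULL
  - enrollment 4 (Rosa): course_id=4 -> matches Economics
  - enrollment 5 (Iris): course_id=3 -> matches Calculus
  - enrollment 6 (Eve): course_id=NULL, no match -> kept with NULL
  - enrollment 7 (Ivan): course_id=4 -> matches Economics
  - enrollment 8 (Carol): course_id=4 -> matches Economics
All 8 rows appear; 2 have NULL course.

SQL:
SELECT a.student, b.title AS course
FROM enrollments a
LEFT JOIN courses b ON a.course_id = b.id

Result:
student | course   
--------+----------
Chris   | Calculus 
Fiona   | Economics
Helen   | NULL     
Rosa    | Economics
Iris    | Calculus 
Eve     | NULL     
Ivan    | Economics
Carol   | Economics


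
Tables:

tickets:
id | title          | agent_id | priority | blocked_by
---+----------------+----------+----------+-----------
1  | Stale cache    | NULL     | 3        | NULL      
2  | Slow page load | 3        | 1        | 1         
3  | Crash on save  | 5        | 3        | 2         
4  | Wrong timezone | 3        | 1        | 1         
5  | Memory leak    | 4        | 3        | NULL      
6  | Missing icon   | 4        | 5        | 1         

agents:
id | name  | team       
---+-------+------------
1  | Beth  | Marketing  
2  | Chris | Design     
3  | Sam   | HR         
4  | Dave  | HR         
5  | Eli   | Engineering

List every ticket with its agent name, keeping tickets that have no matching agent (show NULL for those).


LEFT JOIN keeps every row from tickets (the left table); where agent_id has no match in agents, the agent columns become NULL. Walk through each ticket:
  - ticket 1 (Stale cache): agent_id=NULL, no match -> kept with NULL
  - ticket 2 (Slow page load): agent_id=3 -> matches Sam
  - ticket 3 (Crash on save): agent_id=5 -> matches Eli
  - ticket 4 (Wrong timezone): agent_id=3 -> matches Sam
  - ticket 5 (Memory leak): agent_id=4 -> matches Dave
  - ticket 6 (Missing icon): agent_id=4 -> matches Dave
All 6 rows appear; 1 has NULL agent.

SQL:
SELECT a.title, b.name AS agent
FROM tickets a
LEFT JOIN agents b ON a.agent_id = b.id

Result:
title          | agent
---------------+------
Stale cache    | NULL 
Slow page load | Sam  
Crash on save  | Eli  
Wrong timezone | Sam  
Memory leak    | Dave 
Missing icon   | Dave 


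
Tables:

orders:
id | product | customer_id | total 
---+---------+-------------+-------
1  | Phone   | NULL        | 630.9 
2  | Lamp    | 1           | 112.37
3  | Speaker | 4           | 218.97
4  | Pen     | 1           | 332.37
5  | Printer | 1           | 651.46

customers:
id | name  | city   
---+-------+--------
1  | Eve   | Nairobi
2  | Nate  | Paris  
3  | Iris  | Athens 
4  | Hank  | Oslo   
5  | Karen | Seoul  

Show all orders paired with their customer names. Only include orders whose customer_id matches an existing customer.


INNER JOIN keeps only orders rows whose customer_id matches an id in customers. Walk through each order:
  - order 1 (Phone): customer_id=NULL, no match -> dropped
  - order 2 (Lamp): customer_id=1 -> matches Eve
  - order 3 (Speaker): customer_id=4 -> matches Hank
  - order 4 (Pen): customer_id=1 -> matches Eve
  - order 5 (Printer): customer_id=1 -> matches Eve
So 1 of 5 rows is dropped.

SQL:
SELECT a.product, b.name AS customer
FROM orders a
INNER JOIN customers b ON a.customer_id = b.id

Result:
product | customer
--------+---------
Lamp    | Eve     
Speaker | Hank    
Pen     | Eve     
Printer | Eve     


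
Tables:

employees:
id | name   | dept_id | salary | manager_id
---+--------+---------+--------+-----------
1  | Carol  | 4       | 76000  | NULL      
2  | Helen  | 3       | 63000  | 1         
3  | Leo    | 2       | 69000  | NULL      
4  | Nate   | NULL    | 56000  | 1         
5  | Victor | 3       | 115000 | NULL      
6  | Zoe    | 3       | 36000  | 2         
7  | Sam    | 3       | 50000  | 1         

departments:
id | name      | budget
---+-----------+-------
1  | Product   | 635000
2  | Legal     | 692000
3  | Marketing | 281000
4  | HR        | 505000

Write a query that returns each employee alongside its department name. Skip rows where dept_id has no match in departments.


INNER JOIN keeps only employees rows whose dept_id matches an id in departments. Walk through each employee:
  - employee 1 (Carol): dept_id=4 -> matches HR
  - employee 2 (Helen): dept_id=3 -> matches Marketing
  - employee 3 (Leo): dept_id=2 -> matches Legal
  - employee 4 (Nate): dept_id=NULL, no match -> dropped
  - employee 5 (Victor): dept_id=3 -> matches Marketing
  - employee 6 (Zoe): dept_id=3 -> matches Marketing
  - employee 7 (Sam): dept_id=3 -> matches Marketing
So 1 of 7 rows is dropped.

SQL:
SELECT a.name, b.name AS department
FROM employees a
INNER JOIN departments b ON a.dept_id = b.id

Result:
name   | department
-------+-----------
Carol  | HR        
Helen  | Marketing 
Leo    | Legal     
Victor | Marketing 
Zoe    | Marketing 
Sam    | Marketing 


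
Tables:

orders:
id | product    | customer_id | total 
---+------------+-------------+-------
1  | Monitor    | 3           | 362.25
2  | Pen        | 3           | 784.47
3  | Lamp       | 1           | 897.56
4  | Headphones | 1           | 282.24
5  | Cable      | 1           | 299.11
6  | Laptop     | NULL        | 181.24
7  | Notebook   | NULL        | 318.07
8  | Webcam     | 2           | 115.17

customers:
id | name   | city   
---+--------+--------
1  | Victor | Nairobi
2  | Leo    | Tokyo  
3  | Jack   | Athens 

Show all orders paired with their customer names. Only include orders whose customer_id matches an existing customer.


INNER JOIN keeps only orders rows whose customer_id matches an id in customers. Walk through each order:
  - order 1 (Monitor): customer_id=3 -> matches Jack
  - order 2 (Pen): customer_id=3 -> matches Jack
  - order 3 (Lamp): customer_id=1 -> matches Victor
  - order 4 (Headphones): customer_id=1 -> matches Victor
  - order 5 (Cable): customer_id=1 -> matches Victor
  - order 6 (Laptop): customer_id=NULL, no match -> dropped
  - order 7 (Notebook): customer_id=NULL, no match -> dropped
  - order 8 (Webcam): customer_id=2 -> matches Leo
So 2 of 8 rows are dropped.

SQL:
SELECT a.product, b.name AS customer
FROM orders a
INNER JOIN customers b ON a.customer_id = b.id

Result:
product    | customer
-----------+---------
Monitor    | Jack    
Pen        | Jack    
Lamp       | Victor  
Headphones | Victor  
Cable      | Victor  
Webcam     | Leo     


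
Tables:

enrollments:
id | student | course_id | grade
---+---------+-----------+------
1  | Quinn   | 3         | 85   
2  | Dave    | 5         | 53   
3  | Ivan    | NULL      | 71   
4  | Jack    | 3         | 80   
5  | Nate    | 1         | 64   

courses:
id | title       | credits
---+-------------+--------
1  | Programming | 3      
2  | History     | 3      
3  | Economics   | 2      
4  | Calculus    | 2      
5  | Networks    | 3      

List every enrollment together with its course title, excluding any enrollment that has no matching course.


INNER JOIN keeps only enrollments rows whose course_id matches an id in courses. Walk through each enrollment:
  - enrollment 1 (Quinn): course_id=3 -> matches Economics
  - enrollment 2 (Dave): course_id=5 -> matches Networks
  - enrollment 3 (Ivan): course_id=NULL, no match -> dropped
  - enrollment 4 (Jack): course_id=3 -> matches Economics
  - enrollment 5 (Nate): course_id=1 -> matches Programming
So 1 of 5 rows is dropped.

SQL:
SELECT a.student, b.title AS course
FROM enrollments a
INNER JOIN courses b ON a.course_id = b.id

Result:
student | course     
--------+------------
Quinn   | Economics  
Dave    | Networks   
Jack    | Economics  
Nate    | Programming


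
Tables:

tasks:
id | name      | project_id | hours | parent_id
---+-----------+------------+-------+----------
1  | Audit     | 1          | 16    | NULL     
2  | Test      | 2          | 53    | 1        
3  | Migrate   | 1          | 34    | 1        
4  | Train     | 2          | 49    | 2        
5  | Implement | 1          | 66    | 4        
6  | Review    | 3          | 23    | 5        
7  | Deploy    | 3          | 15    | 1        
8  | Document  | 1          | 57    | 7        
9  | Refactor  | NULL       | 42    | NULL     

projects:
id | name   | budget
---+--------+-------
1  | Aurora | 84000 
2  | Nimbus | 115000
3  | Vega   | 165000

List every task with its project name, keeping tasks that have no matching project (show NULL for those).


LEFT JOIN keeps every row from tasks (the left table); where project_id has no match in projects, the project columns become NULL. Walk through each task:
  - task 1 (Audit): project_id=1 -> matches Aurora
  - task 2 (Test): project_id=2 -> matches Nimbus
  - task 3 (Migrate): project_id=1 -> matches Aurora
  - task 4 (Train): project_id=2 -> matches Nimbus
  - task 5 (Implement): project_id=1 -> matches Aurora
  - task 6 (Review): project_id=3 -> matches Vega
  - task 7 (Deploy): project_id=3 -> matches Vega
  - task 8 (Document): project_id=1 -> matches Aurora
  - task 9 (Refactor): project_id=NULL, no match -> kept with NULL
All 9 rows appear; 1 has NULL project.

SQL:
SELECT a.name, b.name AS project
FROM tasks a
LEFT JOIN projects b ON a.project_id = b.id

Result:
name      | project
----------+--------
Audit     | Aurora 
Test      | Nimbus 
Migrate   | Aurora 
Train     | Nimbus 
Implement | Aurora 
Review    | Vega   
Deploy    | Vega   
Document  | Aurora 
Refactor  | NULL   


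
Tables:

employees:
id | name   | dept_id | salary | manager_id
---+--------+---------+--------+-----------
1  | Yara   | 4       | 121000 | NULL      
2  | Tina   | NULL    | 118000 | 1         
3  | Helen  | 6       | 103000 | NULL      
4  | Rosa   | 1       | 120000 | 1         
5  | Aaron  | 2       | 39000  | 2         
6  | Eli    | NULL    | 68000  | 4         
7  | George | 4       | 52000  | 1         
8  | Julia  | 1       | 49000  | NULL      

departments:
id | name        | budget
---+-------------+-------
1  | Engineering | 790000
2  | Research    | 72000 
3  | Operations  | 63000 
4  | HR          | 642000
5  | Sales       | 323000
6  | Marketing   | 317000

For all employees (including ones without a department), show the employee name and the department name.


LEFT JOIN keeps every row from employees (the left table); where dept_id has no match in departments, the department columns become NULL. Walk through each employee:
  - employee 1 (Yara): dept_id=4 -> matches HR
  - employee 2 (Tina): dept_id=NULL, no match -> kept with NULL
  - employee 3 (Helen): dept_id=6 -> matches Marketing
  - employee 4 (Rosa): dept_id=1 -> matches Engineering
  - employee 5 (Aaron): dept_id=2 -> matches Research
  - employee 6 (Eli): dept_id=NULL, no match -> kept with NULL
  - employee 7 (George): dept_id=4 -> matches HR
  - employee 8 (Julia): dept_id=1 -> matches Engineering
All 8 rows appear; 2 have NULL department.

SQL:
SELECT a.name, b.name AS department
FROM employees a
LEFT JOIN departments b ON a.dept_id = b.id

Result:
name   | department 
-------+------------
Yara   | HR         
Tina   | NULL       
Helen  | Marketing  
Rosa   | Engineering
Aaron  | Research   
Eli    | NULL       
George | HR         
Julia  | Engineering


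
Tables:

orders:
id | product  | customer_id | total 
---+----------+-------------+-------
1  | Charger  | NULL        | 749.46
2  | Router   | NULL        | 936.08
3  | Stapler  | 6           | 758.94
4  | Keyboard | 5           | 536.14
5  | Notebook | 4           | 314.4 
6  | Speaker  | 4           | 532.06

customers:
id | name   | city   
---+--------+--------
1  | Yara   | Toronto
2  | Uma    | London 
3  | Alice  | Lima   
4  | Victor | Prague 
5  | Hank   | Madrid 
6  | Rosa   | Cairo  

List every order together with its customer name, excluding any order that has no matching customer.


INNER JOIN keeps only orders rows whose customer_id matches an id in customers. Walk through each order:
  - order 1 (Charger): customer_id=NULL, no match -> dropped
  - order 2 (Router): customer_id=NULL, no match -> dropped
  - order 3 (Stapler): customer_id=6 -> matches Rosa
  - order 4 (Keyboard): customer_id=5 -> matches Hank
  - order 5 (Notebook): customer_id=4 -> matches Victor
  - order 6 (Speaker): customer_id=4 -> matches Victor
So 2 of 6 rows are dropped.

SQL:
SELECT a.product, b.name AS customer
FROM orders a
INNER JOIN customers b ON a.customer_id = b.id

Result:
product  | customer
---------+---------
Stapler  | Rosa    
Keyboard | Hank    
Notebook | Victor  
Speaker  | Victor  


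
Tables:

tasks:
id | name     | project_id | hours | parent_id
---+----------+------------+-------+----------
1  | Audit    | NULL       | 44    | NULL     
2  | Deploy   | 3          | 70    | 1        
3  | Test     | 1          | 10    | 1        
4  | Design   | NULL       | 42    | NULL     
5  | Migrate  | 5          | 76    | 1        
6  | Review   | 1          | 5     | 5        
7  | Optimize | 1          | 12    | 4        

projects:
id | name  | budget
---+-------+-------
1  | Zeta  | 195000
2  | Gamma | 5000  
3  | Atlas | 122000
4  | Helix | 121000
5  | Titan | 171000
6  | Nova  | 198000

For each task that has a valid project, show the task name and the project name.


INNER JOIN keeps only tasks rows whose project_id matches an id in projects. Walk through each task:
  - task 1 (Audit): project_id=NULL, no match -> dropped
  - task 2 (Deploy): project_id=3 -> matches Atlas
  - task 3 (Test): project_id=1 -> matches Zeta
  - task 4 (Design): project_id=NULL, no match -> dropped
  - task 5 (Migrate): project_id=5 -> matches Titan
  - task 6 (Review): project_id=1 -> matches Zeta
  - task 7 (Optimize): project_id=1 -> matches Zeta
So 2 of 7 rows are dropped.

SQL:
SELECT a.name, b.name AS project
FROM tasks a
INNER JOIN projects b ON a.project_id = b.id

Result:
name     | project
---------+--------
Deploy   | Atlas  
Test     | Zeta   
Migrate  | Titan  
Review   | Zeta   
Optimize | Zeta   


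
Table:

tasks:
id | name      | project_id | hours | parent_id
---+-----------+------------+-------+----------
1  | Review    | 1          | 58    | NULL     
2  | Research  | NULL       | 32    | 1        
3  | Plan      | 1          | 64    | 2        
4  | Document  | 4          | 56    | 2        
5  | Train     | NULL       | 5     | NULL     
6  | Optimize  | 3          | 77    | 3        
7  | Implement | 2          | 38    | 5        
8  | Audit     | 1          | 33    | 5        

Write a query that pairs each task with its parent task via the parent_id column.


This is a self-join: tasks is joined to a second copy of itself, matching each row's parent_id to another row's id. Use LEFT JOIN so rows with parent_id=NULL are kept.
  - task 1 (Review): parent_id=NULL -> NULL
  - task 2 (Research): parent_id=1 -> Review
  - task 3 (Plan): parent_id=2 -> Research
  - task 4 (Document): parent_id=2 -> Research
  - task 5 (Train): parent_id=NULL -> NULL
  - task 6 (Optimize): parent_id=3 -> Plan
  - task 7 (Implement): parent_id=5 -> Train
  - task 8 (Audit): parent_id=5 -> Train

SQL:
SELECT a.name AS item, b.name AS parent
FROM tasks a
LEFT JOIN tasks b ON a.parent_id = b.id

Result:
item      | parent  
----------+---------
Review    | NULL    
Research  | Review  
Plan      | Research
Document  | Research
Train     | NULL    
Optimize  | Plan    
Implement | Train   
Audit     | Train   


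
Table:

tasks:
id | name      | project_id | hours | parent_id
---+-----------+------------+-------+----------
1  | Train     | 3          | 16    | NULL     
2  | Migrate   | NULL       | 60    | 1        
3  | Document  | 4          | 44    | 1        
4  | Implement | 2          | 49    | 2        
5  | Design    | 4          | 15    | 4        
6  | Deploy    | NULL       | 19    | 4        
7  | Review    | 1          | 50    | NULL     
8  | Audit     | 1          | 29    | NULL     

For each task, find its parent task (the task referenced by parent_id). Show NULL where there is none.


This is a self-join: tasks is joined to a second copy of itself, matching each row's parent_id to another row's id. Use LEFT JOIN so rows with parent_id=NULL are kept.
  - task 1 (Train): parent_id=NULL -> NULL
  - task 2 (Migrate): parent_id=1 -> Train
  - task 3 (Document): parent_id=1 -> Train
  - task 4 (Implement): parent_id=2 -> Migrate
  - task 5 (Design): parent_id=4 -> Implement
  - task 6 (Deploy): parent_id=4 -> Implement
  - task 7 (Review): parent_id=NULL -> NULL
  - task 8 (Audit): parent_id=NULL -> NULL

SQL:
SELECT a.name AS item, b.name AS parent
FROM tasks a
LEFT JOIN tasks b ON a.parent_id = b.id

Result:
item      | parent   
----------+----------
Train     | NULL     
Migrate   | Train    
Document  | Train    
Implement | Migrate  
Design    | Implement
Deploy    | Implement
Review    | NULL     
Audit     | NULL     


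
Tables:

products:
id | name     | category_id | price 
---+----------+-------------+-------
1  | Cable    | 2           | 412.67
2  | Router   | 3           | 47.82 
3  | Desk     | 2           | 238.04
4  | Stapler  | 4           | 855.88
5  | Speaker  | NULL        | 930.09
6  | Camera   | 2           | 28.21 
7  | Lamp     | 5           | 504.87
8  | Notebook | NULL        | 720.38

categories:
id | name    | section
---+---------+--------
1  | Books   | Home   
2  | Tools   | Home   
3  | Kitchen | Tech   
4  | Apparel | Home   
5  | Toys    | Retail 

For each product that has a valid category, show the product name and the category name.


INNER JOIN keeps only products rows whose category_id matches an id in categories. Walk through each product:
  - product 1 (Cable): category_id=2 -> matches Tools
  - product 2 (Router): category_id=3 -> matches Kitchen
  - product 3 (Desk): category_id=2 -> matches Tools
  - product 4 (Stapler): category_id=4 -> matches Apparel
  - product 5 (Speaker): category_id=NULL, no match -> dropped
  - product 6 (Camera): category_id=2 -> matches Tools
  - product 7 (Lamp): category_id=5 -> matches Toys
  - product 8 (Notebook): category_id=NULL, no match -> dropped
So 2 of 8 rows are dropped.

SQL:
SELECT a.name, b.name AS category
FROM products a
INNER JOIN categories b ON a.category_id = b.id

Result:
name    | category
--------+---------
Cable   | Tools   
Router  | Kitchen 
Desk    | Tools   
Stapler | Apparel 
Camera  | Tools   
Lamp    | Toys    


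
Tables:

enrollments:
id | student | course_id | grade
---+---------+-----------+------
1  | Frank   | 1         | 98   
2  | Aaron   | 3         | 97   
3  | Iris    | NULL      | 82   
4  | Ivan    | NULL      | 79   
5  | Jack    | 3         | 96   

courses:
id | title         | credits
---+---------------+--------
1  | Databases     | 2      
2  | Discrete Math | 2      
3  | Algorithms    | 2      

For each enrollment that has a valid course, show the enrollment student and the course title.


INNER JOIN keeps only enrollments rows whose course_id matches an id in courses. Walk through each enrollment:
  - enrollment 1 (Frank): course_id=1 -> matches Databases
  - enrollment 2 (Aaron): course_id=3 -> matches Algorithms
  - enrollment 3 (Iris): course_id=NULL, no match -> dropped
  - enrollment 4 (Ivan): course_id=NULL, no match -> dropped
  - enrollment 5 (Jack): course_id=3 -> matches Algorithms
So 2 of 5 rows are dropped.

SQL:
SELECT a.student, b.title AS course
FROM enrollments a
INNER JOIN courses b ON a.course_id = b.id

Result:
student | course    
--------+-----------
Frank   | Databases 
Aaron   | Algorithms
Jack    | Algorithms


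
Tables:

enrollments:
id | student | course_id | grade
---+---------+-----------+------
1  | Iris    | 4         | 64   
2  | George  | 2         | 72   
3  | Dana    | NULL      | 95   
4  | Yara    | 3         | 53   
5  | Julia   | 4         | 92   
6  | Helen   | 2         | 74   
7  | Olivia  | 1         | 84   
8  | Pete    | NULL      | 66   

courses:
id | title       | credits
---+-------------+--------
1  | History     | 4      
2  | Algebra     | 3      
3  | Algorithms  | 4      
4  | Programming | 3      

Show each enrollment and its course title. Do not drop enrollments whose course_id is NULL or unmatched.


LEFT JOIN keeps every row from enrollments (the left table); where course_id has no match in courses, the course columns become NULL. Walk through each enrollment:
  - enrollment 1 (Iris): course_id=4 -> matches Programming
  - enrollment 2 (George): course_id=2 -> matches Algebra
  - enrollment 3 (Dana): course_id=NULL, no match -> kept with NULL
  - enrollment 4 (Yara): course_id=3 -> matches Algorithms
  - enrollment 5 (Julia): course_id=4 -> matches Programming
  - enrollment 6 (Helen): course_id=2 -> matches Algebra
  - enrollment 7 (Olivia): course_id=1 -> matches History
  - enrollment 8 (Pete): course_id=NULL, no match -> kept with NULL
All 8 rows appear; 2 have NULL course.

SQL:
SELECT a.student, b.title AS course
FROM enrollments a
LEFT JOIN courses b ON a.course_id = b.id

Result:
student | course     
--------+------------
Iris    | Programming
George  | Algebra    
Dana    | NULL       
Yara    | Algorithms 
Julia   | Programming
Helen   | Algebra    
Olivia  | History    
Pete    | NULL       


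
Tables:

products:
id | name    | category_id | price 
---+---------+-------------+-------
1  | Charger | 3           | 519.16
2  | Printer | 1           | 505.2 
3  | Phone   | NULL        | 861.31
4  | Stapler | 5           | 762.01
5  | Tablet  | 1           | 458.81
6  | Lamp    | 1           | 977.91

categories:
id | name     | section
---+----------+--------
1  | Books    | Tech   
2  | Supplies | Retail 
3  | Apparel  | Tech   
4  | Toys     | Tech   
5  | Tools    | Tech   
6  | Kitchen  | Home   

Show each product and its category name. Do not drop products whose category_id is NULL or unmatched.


LEFT JOIN keeps every row from products (the left table); where category_id has no match in categories, the category columns become NULL. Walk through each product:
  - product 1 (Charger): category_id=3 -> matches Apparel
  - product 2 (Printer): category_id=1 -> matches Books
  - product 3 (Phone): category_id=NULL, no match -> kept with NULL
  - product 4 (Stapler): category_id=5 -> matches Tools
  - product 5 (Tablet): category_id=1 -> matches Books
  - product 6 (Lamp): category_id=1 -> matches Books
All 6 rows appear; 1 has NULL category.

SQL:
SELECT a.name, b.name AS category
FROM products a
LEFT JOIN categories b ON a.category_id = b.id

Result:
name    | category
--------+---------
Charger | Apparel 
Printer | Books   
Phone   | NULL    
Stapler | Tools   
Tablet  | Books   
Lamp    | Books   


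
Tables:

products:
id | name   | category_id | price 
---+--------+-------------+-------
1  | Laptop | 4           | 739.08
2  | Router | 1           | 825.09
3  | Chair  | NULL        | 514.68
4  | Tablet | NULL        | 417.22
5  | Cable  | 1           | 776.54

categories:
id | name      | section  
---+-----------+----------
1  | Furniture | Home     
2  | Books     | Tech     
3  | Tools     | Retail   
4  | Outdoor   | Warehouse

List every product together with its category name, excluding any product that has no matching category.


INNER JOIN keeps only products rows whose category_id matches an id in categories. Walk through each product:
  - product 1 (Laptop): category_id=4 -> matches Outdoor
  - product 2 (Router): category_id=1 -> matches Furniture
  - product 3 (Chair): category_id=NULL, no match -> dropped
  - product 4 (Tablet): category_id=NULL, no match -> dropped
  - product 5 (Cable): category_id=1 -> matches Furniture
So 2 of 5 rows are dropped.

SQL:
SELECT a.name, b.name AS category
FROM products a
INNER JOIN categories b ON a.category_id = b.id

Result:
name   | category 
-------+----------
Laptop | Outdoor  
Router | Furniture
Cable  | Furniture


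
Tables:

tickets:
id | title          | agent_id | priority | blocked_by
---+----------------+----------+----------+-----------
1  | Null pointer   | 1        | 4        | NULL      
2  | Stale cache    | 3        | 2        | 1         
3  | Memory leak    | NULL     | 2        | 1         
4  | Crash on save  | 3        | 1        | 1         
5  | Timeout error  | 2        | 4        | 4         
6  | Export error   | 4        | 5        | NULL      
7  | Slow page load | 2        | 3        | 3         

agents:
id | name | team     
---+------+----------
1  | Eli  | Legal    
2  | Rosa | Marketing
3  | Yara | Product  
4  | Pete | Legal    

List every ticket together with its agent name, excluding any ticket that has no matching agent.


INNER JOIN keeps only tickets rows whose agent_id matches an id in agents. Walk through each ticket:
  - ticket 1 (Null pointer): agent_id=1 -> matches Eli
  - ticket 2 (Stale cache): agent_id=3 -> matches Yara
  - ticket 3 (Memory leak): agent_id=NULL, no match -> dropped
  - ticket 4 (Crash on save): agent_id=3 -> matches Yara
  - ticket 5 (Timeout error): agent_id=2 -> matches Rosa
  - ticket 6 (Export error): agent_id=4 -> matches Pete
  - ticket 7 (Slow page load): agent_id=2 -> matches Rosa
So 1 of 7 rows is dropped.

SQL:
SELECT a.title, b.name AS agent
FROM tickets a
INNER JOIN agents b ON a.agent_id = b.id

Result:
title          | agent
---------------+------
Null pointer   | Eli  
Stale cache    | Yara 
Crash on save  | Yara 
Timeout error  | Rosa 
Export error   | Pete 
Slow page load | Rosa 
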